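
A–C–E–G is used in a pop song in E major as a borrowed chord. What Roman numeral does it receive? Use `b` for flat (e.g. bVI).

iv7

A is scale degree 4 in E major. The diatonic chord on degree 4 would be A (IV), but A–C–E–G is the minor-seventh chord from E minor. As a borrowed chord it is labeled iv7.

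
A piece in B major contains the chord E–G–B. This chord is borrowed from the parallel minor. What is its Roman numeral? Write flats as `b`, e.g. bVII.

iv

The root E is the diatonic 4th degree of B major; the borrowing shows in the chord quality. The diatonic chord on degree 4 would be E (IV), but E–G–B is the minor chord from B minor. As a borrowed chord it is labeled iv.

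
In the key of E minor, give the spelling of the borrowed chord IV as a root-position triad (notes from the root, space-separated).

IV is built on scale degree 4, which is A in both E minor and its parallel. Building the major chord from the parallel major on A: A–C#–E.

A C# E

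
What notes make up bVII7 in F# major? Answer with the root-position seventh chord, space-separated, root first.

Scale degree 7 in F# major is E#. bVII7 uses the lowered form, E, taken from F# minor. In F# minor the chord on E is E–G#–B–D.

E G# B D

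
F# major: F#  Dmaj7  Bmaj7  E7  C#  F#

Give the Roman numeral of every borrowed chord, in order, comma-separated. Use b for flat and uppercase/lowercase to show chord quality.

bVImaj7, bVII7

The diatonic triads in F# major are F#, G#m, A#m, B, C#, D#m, E#dim. Of the given chords, F#, Bmaj7 and C# are diatonic. Dmaj7 (D–F#–A–C#) doesn't fit — on degree 6 F# major would have D#m (vi). Dmaj7 is the degree-6 chord of F# minor, so it is the borrowed bVImaj7. But E7 (E–G#–B–D) is foreign: the diatonic vii° on degree 7 is E#dim, whereas E7 comes from F# minor. It is labeled bVII7.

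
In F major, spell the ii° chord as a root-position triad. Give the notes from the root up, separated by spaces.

The root, G, is scale degree 2 — the same note in F major and F minor; only the chord quality changes. Building the diminished chord from the parallel minor on G: G–Bb–Db.

G Bb Db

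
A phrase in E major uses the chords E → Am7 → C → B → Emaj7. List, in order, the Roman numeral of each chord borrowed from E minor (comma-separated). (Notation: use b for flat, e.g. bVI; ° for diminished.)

iv7, bVI

The diatonic triads in E major are E, F#m, G#m, A, B, C#m, D#dim. E, B and Emaj7 are all diatonic. Am7 (A–C–E–G) doesn't fit — on degree 4 E major would have A (IV). Am7 is the degree-4 chord of E minor, so it is the borrowed iv7. But C (C–E–G) is foreign: the diatonic vi on degree 6 is C#m, whereas C comes from E minor. It is labeled bVI.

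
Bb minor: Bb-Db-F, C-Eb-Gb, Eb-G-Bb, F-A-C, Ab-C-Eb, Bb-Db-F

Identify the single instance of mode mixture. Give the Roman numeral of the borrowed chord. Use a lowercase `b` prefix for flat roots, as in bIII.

IV

In Bb minor (with V from harmonic minor) the diatonic chords are Bbm, Cdim, Db, Ebm, F, Gb, Ab. Bb–Db–F = Bbm, C–Eb–Gb = Cdim, F–A–C = F and Ab–C–Eb = Ab all belong to that set. But Eb–G–Bb is foreign: the diatonic iv on degree 4 is Ebm, whereas Eb comes from Bb major. It is labeled IV.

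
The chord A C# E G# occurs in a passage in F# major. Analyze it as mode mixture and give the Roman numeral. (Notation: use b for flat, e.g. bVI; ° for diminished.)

The root A is the lowered 3rd scale degree — diatonically F# major has A# there. A–C#–E–G# is a major-seventh chord — the form found in F# minor, not the diatonic iii (A#m). Borrowed into F# major it is written bIIImaj7.

bIIImaj7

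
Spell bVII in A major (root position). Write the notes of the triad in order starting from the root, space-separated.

G B D

The root of bVII is the lowered 7th degree: G# becomes G. In A minor the chord on G is G–B–D.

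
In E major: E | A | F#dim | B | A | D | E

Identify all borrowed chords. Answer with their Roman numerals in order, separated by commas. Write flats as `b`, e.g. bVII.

ii°, bVII

In E major the diatonic chords are E, F#m, G#m, A, B, C#m, D#dim. E, A and B are all diatonic. F#dim (F#–A–C) is not: scale degree 2 in E major carries F#m (ii). In E minor the chord on that degree is F#dim, so here it functions as ii°, borrowed from the parallel minor. D (D–F#–A) is not: scale degree 7 in E major carries D#dim (vii°). In E minor the chord on that degree is D, so here it functions as bVII, borrowed from the parallel minor.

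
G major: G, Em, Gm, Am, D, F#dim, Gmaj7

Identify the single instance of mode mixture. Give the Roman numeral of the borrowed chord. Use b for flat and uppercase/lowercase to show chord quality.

i

The diatonic triads in G major are G, Am, Bm, C, D, Em, F#dim. G, Em, Am, D, F#dim and Gmaj7 are all diatonic. Gm (G–Bb–D) doesn't fit — on degree 1 G major would have G (I). Gm is the degree-1 chord of G minor, so it is the borrowed i.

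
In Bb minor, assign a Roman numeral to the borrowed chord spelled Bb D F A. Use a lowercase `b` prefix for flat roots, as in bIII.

Bb is scale degree 1 in Bb minor. Diatonically Bb minor has Bbm (i) on that degree; Bb–D–F–A is instead the major-seventh chord native to Bb major, so it takes the label Imaj7.

Imaj7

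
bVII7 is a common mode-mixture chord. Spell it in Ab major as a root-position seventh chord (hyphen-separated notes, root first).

Gb-Bb-Db-Fb

Scale degree 7 in Ab major is G. bVII7 uses the lowered form, Gb, taken from Ab minor. In Ab minor the chord on Gb is Gb–Bb–Db–Fb.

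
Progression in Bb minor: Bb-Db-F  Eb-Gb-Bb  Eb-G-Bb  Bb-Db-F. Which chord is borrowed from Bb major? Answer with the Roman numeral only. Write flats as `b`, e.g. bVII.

IV

The diatonic triads in Bb minor (with V from harmonic minor) are Bbm, Cdim, Db, Ebm, F, Gb, Ab. Of the given chords, Bb–Db–F = Bbm and Eb–Gb–Bb = Ebm are diatonic. But Eb–G–Bb is foreign: the diatonic iv on degree 4 is Ebm, whereas Eb comes from Bb major. It is labeled IV.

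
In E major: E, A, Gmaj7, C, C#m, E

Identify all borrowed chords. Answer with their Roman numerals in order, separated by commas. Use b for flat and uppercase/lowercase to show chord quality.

bIIImaj7, bVI

E major has the diatonic set E, F#m, G#m, A, B, C#m, D#dim. E, A and C#m all belong to that set. Gmaj7 (G–B–D–F#) doesn't fit — on degree 3 E major would have G#m (iii). Gmaj7 is the degree-3 chord of E minor, so it is the borrowed bIIImaj7. But C (C–E–G) is foreign: the diatonic vi on degree 6 is C#m, whereas C comes from E minor. It is labeled bVI.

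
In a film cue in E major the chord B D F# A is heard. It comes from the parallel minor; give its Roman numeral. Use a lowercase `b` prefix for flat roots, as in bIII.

v7

The root B is the diatonic 5th degree of E major; the borrowing shows in the chord quality. The diatonic chord on degree 5 would be B (V), but B–D–F#–A is the minor-seventh chord from E minor. As a borrowed chord it is labeled v7.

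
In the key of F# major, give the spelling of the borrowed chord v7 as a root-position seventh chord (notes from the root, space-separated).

C# E G# B

v7 is built on scale degree 5, which is C# in both F# major and its parallel. Building the minor-seventh chord from the parallel minor on C#: C#–E–G#–B.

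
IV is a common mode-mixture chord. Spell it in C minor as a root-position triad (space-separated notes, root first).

F A C

IV is built on scale degree 4, which is F in both C minor and its parallel. In C major the chord on F is F–A–C.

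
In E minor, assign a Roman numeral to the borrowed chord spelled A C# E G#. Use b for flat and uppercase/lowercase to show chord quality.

A is scale degree 4 in E minor. The diatonic chord on degree 4 would be Am (iv), but A–C#–E–G# is the major-seventh chord from E major. As a borrowed chord it is labeled IVmaj7.

IVmaj7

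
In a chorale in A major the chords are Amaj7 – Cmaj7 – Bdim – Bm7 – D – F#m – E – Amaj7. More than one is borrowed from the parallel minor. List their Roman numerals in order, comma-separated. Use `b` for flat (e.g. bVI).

bIIImaj7, ii°

In A major the diatonic chords are A, Bm, C#m, D, E, F#m, G#dim. Amaj7, Bm7, D, F#m and E are all diatonic. Cmaj7 (C–E–G–B) is not: scale degree 3 in A major carries C#m (iii). In A minor the chord on that degree is Cmaj7, so here it functions as bIIImaj7, borrowed from the parallel minor. Bdim (B–D–F) is not: scale degree 2 in A major carries Bm (ii). In A minor the chord on that degree is Bdim, so here it functions as ii°, borrowed from the parallel minor.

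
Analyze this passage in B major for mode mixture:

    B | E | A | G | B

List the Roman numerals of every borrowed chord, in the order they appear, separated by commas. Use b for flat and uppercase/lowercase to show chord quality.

In B major the diatonic chords are B, C#m, D#m, E, F#, G#m, A#dim. B and E both belong to that set. But A (A–C#–E) is foreign: the diatonic vii° on degree 7 is A#dim, whereas A comes from B minor. It is labeled bVII. G (G–B–D) is not: scale degree 6 in B major carries G#m (vi). In B minor the chord on that degree is G, so here it functions as bVI, borrowed from the parallel minor.

bVII, bVI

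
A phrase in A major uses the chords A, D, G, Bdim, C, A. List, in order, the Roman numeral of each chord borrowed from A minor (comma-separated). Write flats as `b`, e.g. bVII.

bVII, ii°, bIII

The diatonic triads in A major are A, Bm, C#m, D, E, F#m, G#dim. Of the given chords, A and D are diatonic. G (G–B–D) is not: scale degree 7 in A major carries G#dim (vii°). In A minor the chord on that degree is G, so here it functions as bVII, borrowed from the parallel minor. But Bdim (B–D–F) is foreign: the diatonic ii on degree 2 is Bm, whereas Bdim comes from A minor. It is labeled ii°. But C (C–E–G) is foreign: the diatonic iii on degree 3 is C#m, whereas C comes from A minor. It is labeled bIII.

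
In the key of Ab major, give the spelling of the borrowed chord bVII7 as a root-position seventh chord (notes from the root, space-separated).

Gb Bb Db Fb

Scale degree 7 in Ab major is G. bVII7 uses the lowered form, Gb, taken from Ab minor. Stacking thirds in Ab minor on Gb gives Gb–Bb–Db–Fb.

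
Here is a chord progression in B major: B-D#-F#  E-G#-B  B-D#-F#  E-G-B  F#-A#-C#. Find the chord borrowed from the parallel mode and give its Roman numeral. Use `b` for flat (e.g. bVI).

In B major the diatonic chords are B, C#m, D#m, E, F#, G#m, A#dim. B–D#–F# = B, E–G#–B = E and F#–A#–C# = F# all belong to that set. E–G–B doesn't fit — on degree 4 B major would have E (IV). Em is the degree-4 chord of B minor, so it is the borrowed iv.

iv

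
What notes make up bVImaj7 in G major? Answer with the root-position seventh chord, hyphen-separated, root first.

Eb-G-Bb-D

bVImaj7 is built on the lowered scale degree 6. In G major degree 6 is E; lowered it becomes Eb. Stacking thirds in G minor on Eb gives Eb–G–Bb–D.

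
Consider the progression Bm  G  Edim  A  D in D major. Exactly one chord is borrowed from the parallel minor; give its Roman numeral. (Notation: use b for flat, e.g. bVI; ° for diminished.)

ii°

The diatonic triads in D major are D, Em, F#m, G, A, Bm, C#dim. Bm, G, A and D all belong to that set. Edim (E–G–Bb) is not: scale degree 2 in D major carries Em (ii). In D minor the chord on that degree is Edim, so here it functions as ii°, borrowed from the parallel minor.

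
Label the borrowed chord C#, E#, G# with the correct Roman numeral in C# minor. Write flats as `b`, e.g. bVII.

I

C# is scale degree 1 in C# minor. Diatonically C# minor has C#m (i) on that degree; C#–E#–G# is instead the major chord native to C# major, so it takes the label I.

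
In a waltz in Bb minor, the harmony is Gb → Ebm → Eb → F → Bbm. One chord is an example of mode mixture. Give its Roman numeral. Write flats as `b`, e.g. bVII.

In Bb minor (with V from harmonic minor) the diatonic chords are Bbm, Cdim, Db, Ebm, F, Gb, Ab. Gb, Ebm, F and Bbm are all diatonic. Eb (Eb–G–Bb) is not: scale degree 4 in Bb minor carries Ebm (iv). In Bb major the chord on that degree is Eb, so here it functions as IV, borrowed from the parallel major.

IV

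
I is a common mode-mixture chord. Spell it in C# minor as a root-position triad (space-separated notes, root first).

C# E# G#

I is built on scale degree 1, which is C# in both C# minor and its parallel. In C# major the chord on C# is C#–E#–G#.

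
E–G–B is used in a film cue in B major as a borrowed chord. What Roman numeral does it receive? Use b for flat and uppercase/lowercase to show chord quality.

The root E is the diatonic 4th degree of B major; the borrowing shows in the chord quality. Diatonically B major has E (IV) on that degree; E–G–B is instead the minor chord native to B minor, so it takes the label iv.

iv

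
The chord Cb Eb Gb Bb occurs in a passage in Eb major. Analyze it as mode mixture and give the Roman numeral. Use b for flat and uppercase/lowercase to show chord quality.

Cb is the lowered form of scale degree 6 in Eb major (the diatonic degree 6 is C). The diatonic chord on degree 6 would be Cm (vi), but Cb–Eb–Gb–Bb is the major-seventh chord from Eb minor. As a borrowed chord it is labeled bVImaj7.

bVImaj7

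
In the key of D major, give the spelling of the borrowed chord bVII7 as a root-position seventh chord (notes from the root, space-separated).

bVII7 is built on the lowered scale degree 7. In D major degree 7 is C#; lowered it becomes C. Building the dominant-seventh chord from the parallel minor on C: C–E–G–Bb.

C E G Bb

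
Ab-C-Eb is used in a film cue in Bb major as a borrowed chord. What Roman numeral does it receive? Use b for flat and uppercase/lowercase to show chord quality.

bVII

Ab is the lowered form of scale degree 7 in Bb major (the diatonic degree 7 is A). Diatonically Bb major has Adim (vii°) on that degree; Ab–C–Eb is instead the major chord native to Bb minor, so it takes the label bVII.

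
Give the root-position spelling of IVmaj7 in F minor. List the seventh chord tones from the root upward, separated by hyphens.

IVmaj7 is built on scale degree 4, which is Bb in both F minor and its parallel. Stacking thirds in F major on Bb gives Bb–D–F–A.

Bb-D-F-A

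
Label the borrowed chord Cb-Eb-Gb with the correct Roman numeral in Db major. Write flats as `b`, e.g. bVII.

The root Cb is the lowered 7th scale degree — diatonically Db major has C there. Diatonically Db major has Cdim (vii°) on that degree; Cb–Eb–Gb is instead the major chord native to Db minor, so it takes the label bVII.

bVII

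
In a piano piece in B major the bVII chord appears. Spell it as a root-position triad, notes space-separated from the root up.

A C# E

bVII is built on the lowered scale degree 7. In B major degree 7 is A#; lowered it becomes A. Building the major chord from the parallel minor on A: A–C#–E.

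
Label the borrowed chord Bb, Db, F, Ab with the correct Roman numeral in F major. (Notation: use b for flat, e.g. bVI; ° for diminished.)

iv7

The root Bb is the diatonic 4th degree of F major; the borrowing shows in the chord quality. The diatonic chord on degree 4 would be Bb (IV), but Bb–Db–F–Ab is the minor-seventh chord from F minor. As a borrowed chord it is labeled iv7.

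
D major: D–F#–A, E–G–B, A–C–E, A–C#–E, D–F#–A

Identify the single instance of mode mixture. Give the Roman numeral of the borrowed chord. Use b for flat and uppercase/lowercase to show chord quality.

The diatonic triads in D major are D, Em, F#m, G, A, Bm, C#dim. D–F#–A = D, E–G–B = Em and A–C#–E = A all belong to that set. A–C–E doesn't fit — on degree 5 D major would have A (V). Am is the degree-5 chord of D minor, so it is the borrowed v.

v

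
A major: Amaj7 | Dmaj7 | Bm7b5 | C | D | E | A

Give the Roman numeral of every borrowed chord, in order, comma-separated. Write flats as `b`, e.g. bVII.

In A major the diatonic chords are A, Bm, C#m, D, E, F#m, G#dim. Amaj7, Dmaj7, D, E and A all belong to that set. Bm7b5 (B–D–F–A) is not: scale degree 2 in A major carries Bm (ii). In A minor the chord on that degree is Bm7b5, so here it functions as iiø7, borrowed from the parallel minor. But C (C–E–G) is foreign: the diatonic iii on degree 3 is C#m, whereas C comes from A minor. It is labeled bIII.

iiø7, bIII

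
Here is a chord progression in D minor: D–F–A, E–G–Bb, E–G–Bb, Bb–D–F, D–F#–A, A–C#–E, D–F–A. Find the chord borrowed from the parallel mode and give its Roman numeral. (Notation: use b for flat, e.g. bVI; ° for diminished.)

I

In D minor (with V from harmonic minor) the diatonic chords are Dm, Edim, F, Gm, A, Bb, C. D–F–A = Dm, E–G–Bb = Edim, Bb–D–F = Bb and A–C#–E = A all belong to that set. D–F#–A is not: scale degree 1 in D minor carries Dm (i). In D major the chord on that degree is D, so here it functions as I, borrowed from the parallel major.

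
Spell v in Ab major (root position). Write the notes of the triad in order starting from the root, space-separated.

Eb Gb Bb

v is built on scale degree 5, which is Eb in both Ab major and its parallel. Building the minor chord from the parallel minor on Eb: Eb–Gb–Bb.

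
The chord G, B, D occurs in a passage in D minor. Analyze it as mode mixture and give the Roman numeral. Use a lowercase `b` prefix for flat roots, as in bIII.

IV

The root G is the diatonic 4th degree of D minor; the borrowing shows in the chord quality. The diatonic chord on degree 4 would be Gm (iv), but G–B–D is the major chord from D major. As a borrowed chord it is labeled IV.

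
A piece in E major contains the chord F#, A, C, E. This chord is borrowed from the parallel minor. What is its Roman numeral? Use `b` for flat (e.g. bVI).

F# is scale degree 2 in E major. The diatonic chord on degree 2 would be F#m (ii), but F#–A–C–E is the half-diminished-seventh chord from E minor. As a borrowed chord it is labeled iiø7.

iiø7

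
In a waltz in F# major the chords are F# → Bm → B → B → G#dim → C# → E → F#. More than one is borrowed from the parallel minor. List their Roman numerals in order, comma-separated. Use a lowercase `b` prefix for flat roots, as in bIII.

iv, ii°, bVII

The diatonic triads in F# major are F#, G#m, A#m, B, C#, D#m, E#dim. F#, B and C# are all diatonic. Bm (B–D–F#) doesn't fit — on degree 4 F# major would have B (IV). Bm is the degree-4 chord of F# minor, so it is the borrowed iv. G#dim (G#–B–D) doesn't fit — on degree 2 F# major would have G#m (ii). G#dim is the degree-2 chord of F# minor, so it is the borrowed ii°. E (E–G#–B) doesn't fit — on degree 7 F# major would have E#dim (vii°). E is the degree-7 chord of F# minor, so it is the borrowed bVII.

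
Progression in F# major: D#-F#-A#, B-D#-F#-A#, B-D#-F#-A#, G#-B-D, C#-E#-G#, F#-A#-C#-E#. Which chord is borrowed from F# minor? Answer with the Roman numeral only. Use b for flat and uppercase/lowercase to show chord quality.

The diatonic triads in F# major are F#, G#m, A#m, B, C#, D#m, E#dim. D#–F#–A# = D#m, B–D#–F#–A# = Bmaj7, C#–E#–G# = C# and F#–A#–C#–E# = F#maj7 all belong to that set. G#–B–D is not: scale degree 2 in F# major carries G#m (ii). In F# minor the chord on that degree is G#dim, so here it functions as ii°, borrowed from the parallel minor.

ii°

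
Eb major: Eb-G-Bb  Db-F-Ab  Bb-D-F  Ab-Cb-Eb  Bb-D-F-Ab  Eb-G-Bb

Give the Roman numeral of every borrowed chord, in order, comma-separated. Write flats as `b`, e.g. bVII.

The diatonic triads in Eb major are Eb, Fm, Gm, Ab, Bb, Cm, Ddim. Eb–G–Bb = Eb, Bb–D–F = Bb and Bb–D–F–Ab = Bb7 are all diatonic. Db–F–Ab doesn't fit — on degree 7 Eb major would have Ddim (vii°). Db is the degree-7 chord of Eb minor, so it is the borrowed bVII. But Ab–Cb–Eb is foreign: the diatonic IV on degree 4 is Ab, whereas Abm comes from Eb minor. It is labeled iv.

bVII, iv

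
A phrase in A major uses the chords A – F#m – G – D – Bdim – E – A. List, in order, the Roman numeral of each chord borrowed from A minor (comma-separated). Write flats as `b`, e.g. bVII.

bVII, ii°

A major has the diatonic set A, Bm, C#m, D, E, F#m, G#dim. Of the given chords, A, F#m, D and E are diatonic. But G (G–B–D) is foreign: the diatonic vii° on degree 7 is G#dim, whereas G comes from A minor. It is labeled bVII. But Bdim (B–D–F) is foreign: the diatonic ii on degree 2 is Bm, whereas Bdim comes from A minor. It is labeled ii°.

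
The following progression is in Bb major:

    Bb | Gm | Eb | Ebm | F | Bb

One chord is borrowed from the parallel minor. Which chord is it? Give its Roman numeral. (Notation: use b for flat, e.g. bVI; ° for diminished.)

In Bb major the diatonic chords are Bb, Cm, Dm, Eb, F, Gm, Adim. Bb, Gm, Eb and F are all diatonic. Ebm (Eb–Gb–Bb) is not: scale degree 4 in Bb major carries Eb (IV). In Bb minor the chord on that degree is Ebm, so here it functions as iv, borrowed from the parallel minor.

iv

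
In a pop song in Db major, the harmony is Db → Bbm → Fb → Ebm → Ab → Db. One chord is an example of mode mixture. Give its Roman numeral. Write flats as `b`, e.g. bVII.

bIII

In Db major the diatonic chords are Db, Ebm, Fm, Gb, Ab, Bbm, Cdim. Db, Bbm, Ebm and Ab are all diatonic. But Fb (Fb–Ab–Cb) is foreign: the diatonic iii on degree 3 is Fm, whereas Fb comes from Db minor. It is labeled bIII.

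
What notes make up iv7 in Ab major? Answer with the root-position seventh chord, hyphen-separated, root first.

Db-Fb-Ab-Cb

iv7 is built on scale degree 4, which is Db in both Ab major and its parallel. Building the minor-seventh chord from the parallel minor on Db: Db–Fb–Ab–Cb.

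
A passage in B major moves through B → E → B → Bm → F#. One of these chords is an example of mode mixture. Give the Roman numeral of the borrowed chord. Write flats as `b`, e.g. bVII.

The diatonic triads in B major are B, C#m, D#m, E, F#, G#m, A#dim. B, E and F# are all diatonic. But Bm (B–D–F#) is foreign: the diatonic I on degree 1 is B, whereas Bm comes from B minor. It is labeled i.

i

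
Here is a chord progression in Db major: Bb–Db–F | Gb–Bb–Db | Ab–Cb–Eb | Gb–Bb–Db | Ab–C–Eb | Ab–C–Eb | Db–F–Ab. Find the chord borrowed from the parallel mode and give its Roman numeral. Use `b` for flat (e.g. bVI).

v

The diatonic triads in Db major are Db, Ebm, Fm, Gb, Ab, Bbm, Cdim. Bb–Db–F = Bbm, Gb–Bb–Db = Gb, Ab–C–Eb = Ab and Db–F–Ab = Db are all diatonic. Ab–Cb–Eb is not: scale degree 5 in Db major carries Ab (V). In Db minor the chord on that degree is Abm, so here it functions as v, borrowed from the parallel minor.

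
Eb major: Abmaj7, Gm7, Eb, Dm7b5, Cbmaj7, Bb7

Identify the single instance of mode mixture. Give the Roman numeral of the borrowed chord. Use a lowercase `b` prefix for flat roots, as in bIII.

bVImaj7

The diatonic triads in Eb major are Eb, Fm, Gm, Ab, Bb, Cm, Ddim. Abmaj7, Gm7, Eb, Dm7b5 and Bb7 are all diatonic. Cbmaj7 (Cb–Eb–Gb–Bb) is not: scale degree 6 in Eb major carries Cm (vi). In Eb minor the chord on that degree is Cbmaj7, so here it functions as bVImaj7, borrowed from the parallel minor.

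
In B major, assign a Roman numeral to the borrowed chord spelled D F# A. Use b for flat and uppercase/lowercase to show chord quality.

bIII

D is the lowered form of scale degree 3 in B major (the diatonic degree 3 is D#). D–F#–A is a major chord — the form found in B minor, not the diatonic iii (D#m). Borrowed into B major it is written bIII.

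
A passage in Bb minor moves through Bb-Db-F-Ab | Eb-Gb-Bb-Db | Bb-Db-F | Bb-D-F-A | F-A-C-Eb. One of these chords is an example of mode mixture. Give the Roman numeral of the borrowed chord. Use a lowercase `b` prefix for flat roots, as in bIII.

In Bb minor (with V from harmonic minor) the diatonic chords are Bbm, Cdim, Db, Ebm, F, Gb, Ab. Bb–Db–F–Ab = Bbm7, Eb–Gb–Bb–Db = Ebm7, Bb–Db–F = Bbm and F–A–C–Eb = F7 all belong to that set. Bb–D–F–A is not: scale degree 1 in Bb minor carries Bbm (i). In Bb major the chord on that degree is Bbmaj7, so here it functions as Imaj7, borrowed from the parallel major.

Imaj7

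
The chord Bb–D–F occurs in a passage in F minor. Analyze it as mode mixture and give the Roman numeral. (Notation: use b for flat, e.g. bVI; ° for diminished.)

IV

Bb is scale degree 4 in F minor. Diatonically F minor has Bbm (iv) on that degree; Bb–D–F is instead the major chord native to F major, so it takes the label IV.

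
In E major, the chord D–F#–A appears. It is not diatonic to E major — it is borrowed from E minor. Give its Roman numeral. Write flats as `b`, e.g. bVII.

The root D is the lowered 7th scale degree — diatonically E major has D# there. The diatonic chord on degree 7 would be D#dim (vii°), but D–F#–A is the major chord from E minor. As a borrowed chord it is labeled bVII.

bVII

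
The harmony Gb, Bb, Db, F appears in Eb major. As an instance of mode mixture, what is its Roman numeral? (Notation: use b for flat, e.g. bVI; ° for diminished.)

bIIImaj7

Gb is the lowered form of scale degree 3 in Eb major (the diatonic degree 3 is G). Diatonically Eb major has Gm (iii) on that degree; Gb–Bb–Db–F is instead the major-seventh chord native to Eb minor, so it takes the label bIIImaj7.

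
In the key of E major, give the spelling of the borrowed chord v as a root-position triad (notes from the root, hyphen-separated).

B-D-F#

v is built on scale degree 5, which is B in both E major and its parallel. Building the minor chord from the parallel minor on B: B–D–F#.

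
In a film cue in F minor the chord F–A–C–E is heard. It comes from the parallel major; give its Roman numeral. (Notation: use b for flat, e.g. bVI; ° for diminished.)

Imaj7

The root F is the diatonic 1st degree of F minor; the borrowing shows in the chord quality. F–A–C–E is a major-seventh chord — the form found in F major, not the diatonic i (Fm). Borrowed into F minor it is written Imaj7.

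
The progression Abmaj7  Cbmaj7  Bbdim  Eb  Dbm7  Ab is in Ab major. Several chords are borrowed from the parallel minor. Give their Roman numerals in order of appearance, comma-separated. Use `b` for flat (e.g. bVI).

In Ab major the diatonic chords are Ab, Bbm, Cm, Db, Eb, Fm, Gdim. Abmaj7, Eb and Ab are all diatonic. Cbmaj7 (Cb–Eb–Gb–Bb) is not: scale degree 3 in Ab major carries Cm (iii). In Ab minor the chord on that degree is Cbmaj7, so here it functions as bIIImaj7, borrowed from the parallel minor. Bbdim (Bb–Db–Fb) is not: scale degree 2 in Ab major carries Bbm (ii). In Ab minor the chord on that degree is Bbdim, so here it functions as ii°, borrowed from the parallel minor. Dbm7 (Db–Fb–Ab–Cb) is not: scale degree 4 in Ab major carries Db (IV). In Ab minor the chord on that degree is Dbm7, so here it functions as iv7, borrowed from the parallel minor.

bIIImaj7, ii°, iv7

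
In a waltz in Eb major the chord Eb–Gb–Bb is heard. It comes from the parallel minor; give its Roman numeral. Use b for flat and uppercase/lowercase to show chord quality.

i

The root Eb is the diatonic 1st degree of Eb major; the borrowing shows in the chord quality. Diatonically Eb major has Eb (I) on that degree; Eb–Gb–Bb is instead the minor chord native to Eb minor, so it takes the label i.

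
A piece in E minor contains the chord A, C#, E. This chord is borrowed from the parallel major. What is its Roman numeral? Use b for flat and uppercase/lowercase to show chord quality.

IV

The root A is the diatonic 4th degree of E minor; the borrowing shows in the chord quality. Diatonically E minor has Am (iv) on that degree; A–C#–E is instead the major chord native to E major, so it takes the label IV.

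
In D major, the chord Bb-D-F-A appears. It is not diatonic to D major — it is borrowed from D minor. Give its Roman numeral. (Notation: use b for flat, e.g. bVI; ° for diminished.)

bVImaj7

Bb is the lowered form of scale degree 6 in D major (the diatonic degree 6 is B). Bb–D–F–A is a major-seventh chord — the form found in D minor, not the diatonic vi (Bm). Borrowed into D major it is written bVImaj7.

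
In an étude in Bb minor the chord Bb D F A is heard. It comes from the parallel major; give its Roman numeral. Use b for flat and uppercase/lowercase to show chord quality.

Bb is scale degree 1 in Bb minor. Bb–D–F–A is a major-seventh chord — the form found in Bb major, not the diatonic i (Bbm). Borrowed into Bb minor it is written Imaj7.

Imaj7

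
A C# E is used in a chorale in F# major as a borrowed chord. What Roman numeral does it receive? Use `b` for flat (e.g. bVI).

bIII

The root A is the lowered 3rd scale degree — diatonically F# major has A# there. The diatonic chord on degree 3 would be A#m (iii), but A–C#–E is the major chord from F# minor. As a borrowed chord it is labeled bIII.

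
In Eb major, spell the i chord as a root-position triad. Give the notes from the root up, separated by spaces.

Eb Gb Bb

The root, Eb, is scale degree 1 — the same note in Eb major and Eb minor; only the chord quality changes. Building the minor chord from the parallel minor on Eb: Eb–Gb–Bb.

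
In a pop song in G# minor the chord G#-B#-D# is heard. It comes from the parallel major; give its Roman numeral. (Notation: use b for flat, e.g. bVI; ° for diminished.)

I

The root G# is the diatonic 1st degree of G# minor; the borrowing shows in the chord quality. The diatonic chord on degree 1 would be G#m (i), but G#–B#–D# is the major chord from G# major. As a borrowed chord it is labeled I.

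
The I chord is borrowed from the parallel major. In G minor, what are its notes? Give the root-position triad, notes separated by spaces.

G B D

The root, G, is scale degree 1 — the same note in G minor and G major; only the chord quality changes. Stacking thirds in G major on G gives G–B–D.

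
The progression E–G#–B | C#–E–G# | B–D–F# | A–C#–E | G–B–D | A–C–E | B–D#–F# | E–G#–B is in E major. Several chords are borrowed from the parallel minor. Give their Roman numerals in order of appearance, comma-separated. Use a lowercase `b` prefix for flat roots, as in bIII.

E major has the diatonic set E, F#m, G#m, A, B, C#m, D#dim. Of the given chords, E–G#–B = E, C#–E–G# = C#m, A–C#–E = A and B–D#–F# = B are diatonic. But B–D–F# is foreign: the diatonic V on degree 5 is B, whereas Bm comes from E minor. It is labeled v. But G–B–D is foreign: the diatonic iii on degree 3 is G#m, whereas G comes from E minor. It is labeled bIII. A–C–E is not: scale degree 4 in E major carries A (IV). In E minor the chord on that degree is Am, so here it functions as iv, borrowed from the parallel minor.

v, bIII, iv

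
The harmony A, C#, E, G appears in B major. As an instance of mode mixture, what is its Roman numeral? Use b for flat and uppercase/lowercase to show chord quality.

bVII7

In B major scale degree 7 is A#; A is its lowered form, from B minor. A–C#–E–G is a dominant-seventh chord — the form found in B minor, not the diatonic vii° (A#dim). Borrowed into B major it is written bVII7.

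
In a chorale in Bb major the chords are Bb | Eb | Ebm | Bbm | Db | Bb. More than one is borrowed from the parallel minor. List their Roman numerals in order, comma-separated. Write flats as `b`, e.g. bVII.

iv, i, bIII

Bb major has the diatonic set Bb, Cm, Dm, Eb, F, Gm, Adim. Of the given chords, Bb and Eb are diatonic. But Ebm (Eb–Gb–Bb) is foreign: the diatonic IV on degree 4 is Eb, whereas Ebm comes from Bb minor. It is labeled iv. Bbm (Bb–Db–F) doesn't fit — on degree 1 Bb major would have Bb (I). Bbm is the degree-1 chord of Bb minor, so it is the borrowed i. Db (Db–F–Ab) is not: scale degree 3 in Bb major carries Dm (iii). In Bb minor the chord on that degree is Db, so here it functions as bIII, borrowed from the parallel minor.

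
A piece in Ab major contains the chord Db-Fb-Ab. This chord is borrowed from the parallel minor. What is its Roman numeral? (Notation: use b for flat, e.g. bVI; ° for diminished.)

iv

The root Db is the diatonic 4th degree of Ab major; the borrowing shows in the chord quality. The diatonic chord on degree 4 would be Db (IV), but Db–Fb–Ab is the minor chord from Ab minor. As a borrowed chord it is labeled iv.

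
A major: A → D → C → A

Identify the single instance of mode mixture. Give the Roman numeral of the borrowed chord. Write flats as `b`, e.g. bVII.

bIII

In A major the diatonic chords are A, Bm, C#m, D, E, F#m, G#dim. Of the given chords, A and D are diatonic. C (C–E–G) doesn't fit — on degree 3 A major would have C#m (iii). C is the degree-3 chord of A minor, so it is the borrowed bIII.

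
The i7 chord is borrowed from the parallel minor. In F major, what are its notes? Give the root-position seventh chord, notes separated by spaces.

i7 is built on scale degree 1, which is F in both F major and its parallel. Building the minor-seventh chord from the parallel minor on F: F–Ab–C–Eb.

F Ab C Eb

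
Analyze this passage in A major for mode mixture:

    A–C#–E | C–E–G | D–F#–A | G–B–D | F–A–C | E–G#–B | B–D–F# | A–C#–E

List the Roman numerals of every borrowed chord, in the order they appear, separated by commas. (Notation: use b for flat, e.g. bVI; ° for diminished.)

bIII, bVII, bVI

In A major the diatonic chords are A, Bm, C#m, D, E, F#m, G#dim. A–C#–E = A, D–F#–A = D, E–G#–B = E and B–D–F# = Bm are all diatonic. But C–E–G is foreign: the diatonic iii on degree 3 is C#m, whereas C comes from A minor. It is labeled bIII. G–B–D doesn't fit — on degree 7 A major would have G#dim (vii°). G is the degree-7 chord of A minor, so it is the borrowed bVII. F–A–C is not: scale degree 6 in A major carries F#m (vi). In A minor the chord on that degree is F, so here it functions as bVI, borrowed from the parallel minor.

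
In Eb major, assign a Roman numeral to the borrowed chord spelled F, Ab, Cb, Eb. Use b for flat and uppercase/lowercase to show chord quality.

iiø7

F is scale degree 2 in Eb major. The diatonic chord on degree 2 would be Fm (ii), but F–Ab–Cb–Eb is the half-diminished-seventh chord from Eb minor. As a borrowed chord it is labeled iiø7.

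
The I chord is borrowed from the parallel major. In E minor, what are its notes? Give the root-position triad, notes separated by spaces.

E G# B

I is built on scale degree 1, which is E in both E minor and its parallel. Stacking thirds in E major on E gives E–G#–B.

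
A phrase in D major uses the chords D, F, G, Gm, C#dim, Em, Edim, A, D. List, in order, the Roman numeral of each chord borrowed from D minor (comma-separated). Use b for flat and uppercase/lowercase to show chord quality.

bIII, iv, ii°

In D major the diatonic chords are D, Em, F#m, G, A, Bm, C#dim. Of the given chords, D, G, C#dim, Em and A are diatonic. F (F–A–C) doesn't fit — on degree 3 D major would have F#m (iii). F is the degree-3 chord of D minor, so it is the borrowed bIII. But Gm (G–Bb–D) is foreign: the diatonic IV on degree 4 is G, whereas Gm comes from D minor. It is labeled iv. Edim (E–G–Bb) is not: scale degree 2 in D major carries Em (ii). In D minor the chord on that degree is Edim, so here it functions as ii°, borrowed from the parallel minor.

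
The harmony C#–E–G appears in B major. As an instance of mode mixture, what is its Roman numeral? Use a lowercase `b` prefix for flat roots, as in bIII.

ii°

C# is scale degree 2 in B major. The diatonic chord on degree 2 would be C#m (ii), but C#–E–G is the diminished chord from B minor. As a borrowed chord it is labeled ii°.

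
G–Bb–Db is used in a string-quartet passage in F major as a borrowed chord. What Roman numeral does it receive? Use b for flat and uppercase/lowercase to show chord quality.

ii°

The root G is the diatonic 2nd degree of F major; the borrowing shows in the chord quality. Diatonically F major has Gm (ii) on that degree; G–Bb–Db is instead the diminished chord native to F minor, so it takes the label ii°.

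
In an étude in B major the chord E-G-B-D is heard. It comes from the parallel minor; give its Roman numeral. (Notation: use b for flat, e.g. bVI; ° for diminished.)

iv7

The root E is the diatonic 4th degree of B major; the borrowing shows in the chord quality. The diatonic chord on degree 4 would be E (IV), but E–G–B–D is the minor-seventh chord from B minor. As a borrowed chord it is labeled iv7.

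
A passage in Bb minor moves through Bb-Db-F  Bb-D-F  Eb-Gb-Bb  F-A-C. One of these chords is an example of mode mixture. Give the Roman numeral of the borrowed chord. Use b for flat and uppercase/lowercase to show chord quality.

Bb minor has the diatonic set Bbm, Cdim, Db, Ebm, F, Gb, Ab (with V from harmonic minor). Bb–Db–F = Bbm, Eb–Gb–Bb = Ebm and F–A–C = F are all diatonic. Bb–D–F doesn't fit — on degree 1 Bb minor would have Bbm (i). Bb is the degree-1 chord of Bb major, so it is the borrowed I.

I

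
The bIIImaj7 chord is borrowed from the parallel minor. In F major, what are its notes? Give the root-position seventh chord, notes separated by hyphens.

Ab-C-Eb-G

The root of bIIImaj7 is the lowered 3rd degree: A becomes Ab. In F minor the chord on Ab is Ab–C–Eb–G.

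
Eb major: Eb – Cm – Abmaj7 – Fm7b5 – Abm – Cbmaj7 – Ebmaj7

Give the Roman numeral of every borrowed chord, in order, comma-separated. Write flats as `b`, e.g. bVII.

iiø7, iv, bVImaj7

In Eb major the diatonic chords are Eb, Fm, Gm, Ab, Bb, Cm, Ddim. Eb, Cm, Abmaj7 and Ebmaj7 all belong to that set. Fm7b5 (F–Ab–Cb–Eb) doesn't fit — on degree 2 Eb major would have Fm (ii). Fm7b5 is the degree-2 chord of Eb minor, so it is the borrowed iiø7. Abm (Ab–Cb–Eb) is not: scale degree 4 in Eb major carries Ab (IV). In Eb minor the chord on that degree is Abm, so here it functions as iv, borrowed from the parallel minor. Cbmaj7 (Cb–Eb–Gb–Bb) doesn't fit — on degree 6 Eb major would have Cm (vi). Cbmaj7 is the degree-6 chord of Eb minor, so it is the borrowed bVImaj7.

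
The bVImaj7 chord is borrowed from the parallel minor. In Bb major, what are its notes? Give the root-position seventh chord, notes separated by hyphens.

bVImaj7 is built on the lowered scale degree 6. In Bb major degree 6 is G; lowered it becomes Gb. In Bb minor the chord on Gb is Gb–Bb–Db–F.

Gb-Bb-Db-F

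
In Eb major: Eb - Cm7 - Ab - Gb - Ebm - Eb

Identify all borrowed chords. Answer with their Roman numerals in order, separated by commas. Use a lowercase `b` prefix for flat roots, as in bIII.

bIII, i

In Eb major the diatonic chords are Eb, Fm, Gm, Ab, Bb, Cm, Ddim. Of the given chords, Eb, Cm7 and Ab are diatonic. Gb (Gb–Bb–Db) doesn't fit — on degree 3 Eb major would have Gm (iii). Gb is the degree-3 chord of Eb minor, so it is the borrowed bIII. Ebm (Eb–Gb–Bb) doesn't fit — on degree 1 Eb major would have Eb (I). Ebm is the degree-1 chord of Eb minor, so it is the borrowed i.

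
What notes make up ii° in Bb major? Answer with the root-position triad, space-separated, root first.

ii° is built on scale degree 2, which is C in both Bb major and its parallel. In Bb minor the chord on C is C–Eb–Gb.

C Eb Gb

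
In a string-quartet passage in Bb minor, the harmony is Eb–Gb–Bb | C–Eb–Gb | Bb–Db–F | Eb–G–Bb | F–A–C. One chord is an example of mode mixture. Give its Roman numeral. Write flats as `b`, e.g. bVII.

In Bb minor (with V from harmonic minor) the diatonic chords are Bbm, Cdim, Db, Ebm, F, Gb, Ab. Of the given chords, Eb–Gb–Bb = Ebm, C–Eb–Gb = Cdim, Bb–Db–F = Bbm and F–A–C = F are diatonic. Eb–G–Bb doesn't fit — on degree 4 Bb minor would have Ebm (iv). Eb is the degree-4 chord of Bb major, so it is the borrowed IV.

IV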